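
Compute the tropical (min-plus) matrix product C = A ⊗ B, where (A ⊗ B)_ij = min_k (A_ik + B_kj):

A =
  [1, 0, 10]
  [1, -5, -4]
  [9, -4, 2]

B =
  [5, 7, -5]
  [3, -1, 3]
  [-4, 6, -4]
A ⊗ B =
  [3, -1, -4]
  [-8, -6, -8]
  [-2, -5, -2]

Apply the min-plus product entry-by-entry:
  C[0][0] = min over k of (A[0][0] + B[0][0] = 1 + 5 = 6, A[0][1] + B[1][0] = 0 + 3 = 3, A[0][2] + B[2][0] = 10 + -4 = 6) = 3 (attained at k = 1)
  C[0][1] = min over k of (A[0][0] + B[0][1] = 1 + 7 = 8, A[0][1] + B[1][1] = 0 + -1 = -1, A[0][2] + B[2][1] = 10 + 6 = 16) = -1 (attained at k = 1)
  C[0][2] = min over k of (A[0][0] + B[0][2] = 1 + -5 = -4, A[0][1] + B[1][2] = 0 + 3 = 3, A[0][2] + B[2][2] = 10 + -4 = 6) = -4 (attained at k = 0)
  C[1][0] = min over k of (A[1][0] + B[0][0] = 1 + 5 = 6, A[1][1] + B[1][0] = -5 + 3 = -2, A[1][2] + B[2][0] = -4 + -4 = -8) = -8 (attained at k = 2)
  C[1][1] = min over k of (A[1][0] + B[0][1] = 1 + 7 = 8, A[1][1] + B[1][1] = -5 + -1 = -6, A[1][2] + B[2][1] = -4 + 6 = 2) = -6 (attained at k = 1)
  C[1][2] = min over k of (A[1][0] + B[0][2] = 1 + -5 = -4, A[1][1] + B[1][2] = -5 + 3 = -2, A[1][2] + B[2][2] = -4 + -4 = -8) = -8 (attained at k = 2)
  C[2][0] = min over k of (A[2][0] + B[0][0] = 9 + 5 = 14, A[2][1] + B[1][0] = -4 + 3 = -1, A[2][2] + B[2][0] = 2 + -4 = -2) = -2 (attained at k = 2)
  C[2][1] = min over k of (A[2][0] + B[0][1] = 9 + 7 = 16, A[2][1] + B[1][1] = -4 + -1 = -5, A[2][2] + B[2][1] = 2 + 6 = 8) = -5 (attained at k = 1)
  C[2][2] = min over k of (A[2][0] + B[0][2] = 9 + -5 = 4, A[2][1] + B[1][2] = -4 + 3 = -1, A[2][2] + B[2][2] = 2 + -4 = -2) = -2 (attained at k = 2)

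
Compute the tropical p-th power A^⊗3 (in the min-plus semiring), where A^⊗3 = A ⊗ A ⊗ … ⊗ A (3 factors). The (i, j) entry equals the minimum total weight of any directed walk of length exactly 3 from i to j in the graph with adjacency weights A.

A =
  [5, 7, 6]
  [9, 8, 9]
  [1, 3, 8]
A^⊗3 =
  [12, 14, 13]
  [15, 17, 16]
  [8, 10, 12]

Each entry (A^⊗3)_ij equals the minimum over all length-3 walks i = v_0 → v_1 → … → v_3 = j of Σ_t A[v_t][v_{t+1}]. For example, for (i, j) = (0, 2) we minimise over 9 possible intermediate vertex sequences; the minimum is 13, attained along the walk 0 → 2 → 0 → 2.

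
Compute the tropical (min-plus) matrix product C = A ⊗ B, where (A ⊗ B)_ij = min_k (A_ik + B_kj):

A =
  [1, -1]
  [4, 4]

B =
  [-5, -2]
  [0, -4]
A ⊗ B =
  [-4, -5]
  [-1, 0]

Apply the min-plus product entry-by-entry:
  C[0][0] = min over k of (A[0][0] + B[0][0] = 1 + -5 = -4, A[0][1] + B[1][0] = -1 + 0 = -1) = -4 (attained at k = 0)
  C[0][1] = min over k of (A[0][0] + B[0][1] = 1 + -2 = -1, A[0][1] + B[1][1] = -1 + -4 = -5) = -5 (attained at k = 1)
  C[1][0] = min over k of (A[1][0] + B[0][0] = 4 + -5 = -1, A[1][1] + B[1][0] = 4 + 0 = 4) = -1 (attained at k = 0)
  C[1][1] = min over k of (A[1][0] + B[0][1] = 4 + -2 = 2, A[1][1] + B[1][1] = 4 + -4 = 0) = 0 (attained at k = 1)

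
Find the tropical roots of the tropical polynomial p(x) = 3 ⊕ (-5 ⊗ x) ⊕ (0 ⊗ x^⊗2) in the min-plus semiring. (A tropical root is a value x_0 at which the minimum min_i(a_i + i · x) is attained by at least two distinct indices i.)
Roots: {-5, 8}

Each tropical root is a break point of the lower envelope of the lines y = a_i + i · x (there are 3 lines, with slopes 0, 1, ..., 2). Only the lines that attain the minimum somewhere contribute to roots; other lines are dominated. Here the surviving (envelope) indices are i = 2, i = 1, i = 0.
Intersections between consecutive envelope lines give the roots: for adjacent envelope indices i < j the intersection is x = (a_i − a_j) / (j − i). Reading off the sorted break points: {-5, 8}.
Verification: at each break x_0, at least two indices attain the minimum of min_i(a_i + i · x_0).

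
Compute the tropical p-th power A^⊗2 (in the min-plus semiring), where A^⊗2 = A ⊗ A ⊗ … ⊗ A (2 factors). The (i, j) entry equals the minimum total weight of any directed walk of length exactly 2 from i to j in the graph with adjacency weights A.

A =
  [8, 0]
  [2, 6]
A^⊗2 =
  [2, 6]
  [8, 2]

Each entry (A^⊗2)_ij equals the minimum over all length-2 walks i = v_0 → v_1 → … → v_2 = j of Σ_t A[v_t][v_{t+1}]. For example, for (i, j) = (0, 1) we minimise over 2 possible intermediate vertex sequences; the minimum is 6, attained along the walk 0 → 1 → 1.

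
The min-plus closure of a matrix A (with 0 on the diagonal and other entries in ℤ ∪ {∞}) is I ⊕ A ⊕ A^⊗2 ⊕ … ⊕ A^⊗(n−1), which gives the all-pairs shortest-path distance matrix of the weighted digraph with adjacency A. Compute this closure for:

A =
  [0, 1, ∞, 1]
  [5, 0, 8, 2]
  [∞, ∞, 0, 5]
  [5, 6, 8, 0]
Closure =
  [0, 1, 9, 1]
  [5, 0, 8, 2]
  [10, 11, 0, 5]
  [5, 6, 8, 0]

This is the Floyd-Warshall all-pairs shortest-path computation. For each intermediate vertex k = 0, 1, …, 3, update dist[i][j] ← min(dist[i][j], dist[i][k] + dist[k][j]). The final matrix gives, for each (i, j), the minimum total weight of any directed path from i to j (possibly empty when i = j).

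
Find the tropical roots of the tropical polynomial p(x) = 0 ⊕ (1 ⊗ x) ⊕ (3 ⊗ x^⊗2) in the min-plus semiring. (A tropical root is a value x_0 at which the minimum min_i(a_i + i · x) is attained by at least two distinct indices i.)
Roots: {-2, -1}

Each tropical root is a break point of the lower envelope of the lines y = a_i + i · x (there are 3 lines, with slopes 0, 1, ..., 2). Only the lines that attain the minimum somewhere contribute to roots; other lines are dominated. Here the surviving (envelope) indices are i = 2, i = 1, i = 0.
Intersections between consecutive envelope lines give the roots: for adjacent envelope indices i < j the intersection is x = (a_i − a_j) / (j − i). Reading off the sorted break points: {-2, -1}.
Verification: at each break x_0, at least two indices attain the minimum of min_i(a_i + i · x_0).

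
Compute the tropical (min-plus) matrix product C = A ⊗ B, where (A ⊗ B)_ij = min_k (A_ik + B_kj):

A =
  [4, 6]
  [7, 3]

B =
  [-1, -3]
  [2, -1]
A ⊗ B =
  [3, 1]
  [5, 2]

Apply the min-plus product entry-by-entry:
  C[0][0] = min over k of (A[0][0] + B[0][0] = 4 + -1 = 3, A[0][1] + B[1][0] = 6 + 2 = 8) = 3 (attained at k = 0)
  C[0][1] = min over k of (A[0][0] + B[0][1] = 4 + -3 = 1, A[0][1] + B[1][1] = 6 + -1 = 5) = 1 (attained at k = 0)
  C[1][0] = min over k of (A[1][0] + B[0][0] = 7 + -1 = 6, A[1][1] + B[1][0] = 3 + 2 = 5) = 5 (attained at k = 1)
  C[1][1] = min over k of (A[1][0] + B[0][1] = 7 + -3 = 4, A[1][1] + B[1][1] = 3 + -1 = 2) = 2 (attained at k = 1)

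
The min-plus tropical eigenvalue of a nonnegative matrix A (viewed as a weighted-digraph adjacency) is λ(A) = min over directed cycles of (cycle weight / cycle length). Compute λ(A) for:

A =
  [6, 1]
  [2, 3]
λ(A) = 3/2

Enumerate directed cycles and compute their means (weight / length). Sample:
  cycle 0 → 0: weight = 6, length = 1, mean = 6/1 ≈ 6.000
  cycle 1 → 1: weight = 3, length = 1, mean = 3/1 ≈ 3.000
  cycle 0 → 1 → 0: weight = 3, length = 2, mean = 3/2 ≈ 1.500
  cycle 1 → 0 → 1: weight = 3, length = 2, mean = 3/2 ≈ 1.500
Minimum mean = 1.500, attained e.g. along the cycle 0 → 1 → 0 with weight 3 and length 2. So λ(A) = 3/2 = 3/2.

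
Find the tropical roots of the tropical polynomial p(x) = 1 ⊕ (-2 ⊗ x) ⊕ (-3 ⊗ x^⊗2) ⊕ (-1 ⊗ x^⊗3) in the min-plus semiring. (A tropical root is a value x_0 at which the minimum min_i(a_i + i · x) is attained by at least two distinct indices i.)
Roots: {-2, 1, 3}

Each tropical root is a break point of the lower envelope of the lines y = a_i + i · x (there are 4 lines, with slopes 0, 1, ..., 3). Only the lines that attain the minimum somewhere contribute to roots; other lines are dominated. Here the surviving (envelope) indices are i = 3, i = 2, i = 1, i = 0.
Intersections between consecutive envelope lines give the roots: for adjacent envelope indices i < j the intersection is x = (a_i − a_j) / (j − i). Reading off the sorted break points: {-2, 1, 3}.
Verification: at each break x_0, at least two indices attain the minimum of min_i(a_i + i · x_0).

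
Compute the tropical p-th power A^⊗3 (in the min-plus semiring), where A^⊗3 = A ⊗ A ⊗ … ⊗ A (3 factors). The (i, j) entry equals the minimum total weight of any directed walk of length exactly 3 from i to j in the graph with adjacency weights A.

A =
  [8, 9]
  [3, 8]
A^⊗3 =
  [20, 21]
  [15, 20]

Each entry (A^⊗3)_ij equals the minimum over all length-3 walks i = v_0 → v_1 → … → v_3 = j of Σ_t A[v_t][v_{t+1}]. For example, for (i, j) = (0, 1) we minimise over 4 possible intermediate vertex sequences; the minimum is 21, attained along the walk 0 → 1 → 0 → 1.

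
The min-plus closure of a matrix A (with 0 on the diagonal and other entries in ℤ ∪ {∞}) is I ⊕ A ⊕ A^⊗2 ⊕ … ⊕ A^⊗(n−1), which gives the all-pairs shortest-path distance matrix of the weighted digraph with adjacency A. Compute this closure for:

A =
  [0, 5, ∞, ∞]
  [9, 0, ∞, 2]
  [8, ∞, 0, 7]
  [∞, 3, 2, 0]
Closure =
  [0, 5, 9, 7]
  [9, 0, 4, 2]
  [8, 10, 0, 7]
  [10, 3, 2, 0]

This is the Floyd-Warshall all-pairs shortest-path computation. For each intermediate vertex k = 0, 1, …, 3, update dist[i][j] ← min(dist[i][j], dist[i][k] + dist[k][j]). The final matrix gives, for each (i, j), the minimum total weight of any directed path from i to j (possibly empty when i = j).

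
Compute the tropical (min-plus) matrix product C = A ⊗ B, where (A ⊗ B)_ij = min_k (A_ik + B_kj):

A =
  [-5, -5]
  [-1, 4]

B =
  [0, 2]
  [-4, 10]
A ⊗ B =
  [-9, -3]
  [-1, 1]

Apply the min-plus product entry-by-entry:
  C[0][0] = min over k of (A[0][0] + B[0][0] = -5 + 0 = -5, A[0][1] + B[1][0] = -5 + -4 = -9) = -9 (attained at k = 1)
  C[0][1] = min over k of (A[0][0] + B[0][1] = -5 + 2 = -3, A[0][1] + B[1][1] = -5 + 10 = 5) = -3 (attained at k = 0)
  C[1][0] = min over k of (A[1][0] + B[0][0] = -1 + 0 = -1, A[1][1] + B[1][0] = 4 + -4 = 0) = -1 (attained at k = 0)
  C[1][1] = min over k of (A[1][0] + B[0][1] = -1 + 2 = 1, A[1][1] + B[1][1] = 4 + 10 = 14) = 1 (attained at k = 0)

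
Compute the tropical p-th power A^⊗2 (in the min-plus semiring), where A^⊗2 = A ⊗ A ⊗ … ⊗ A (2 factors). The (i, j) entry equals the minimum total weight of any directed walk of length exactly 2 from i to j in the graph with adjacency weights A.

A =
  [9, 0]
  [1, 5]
A^⊗2 =
  [1, 5]
  [6, 1]

Each entry (A^⊗2)_ij equals the minimum over all length-2 walks i = v_0 → v_1 → … → v_2 = j of Σ_t A[v_t][v_{t+1}]. For example, for (i, j) = (0, 1) we minimise over 2 possible intermediate vertex sequences; the minimum is 5, attained along the walk 0 → 1 → 1.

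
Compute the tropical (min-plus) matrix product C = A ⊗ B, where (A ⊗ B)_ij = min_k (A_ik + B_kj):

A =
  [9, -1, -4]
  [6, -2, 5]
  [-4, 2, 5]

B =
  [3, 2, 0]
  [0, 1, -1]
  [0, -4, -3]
A ⊗ B =
  [-4, -8, -7]
  [-2, -1, -3]
  [-1, -2, -4]

Apply the min-plus product entry-by-entry:
  C[0][0] = min over k of (A[0][0] + B[0][0] = 9 + 3 = 12, A[0][1] + B[1][0] = -1 + 0 = -1, A[0][2] + B[2][0] = -4 + 0 = -4) = -4 (attained at k = 2)
  C[0][1] = min over k of (A[0][0] + B[0][1] = 9 + 2 = 11, A[0][1] + B[1][1] = -1 + 1 = 0, A[0][2] + B[2][1] = -4 + -4 = -8) = -8 (attained at k = 2)
  C[0][2] = min over k of (A[0][0] + B[0][2] = 9 + 0 = 9, A[0][1] + B[1][2] = -1 + -1 = -2, A[0][2] + B[2][2] = -4 + -3 = -7) = -7 (attained at k = 2)
  C[1][0] = min over k of (A[1][0] + B[0][0] = 6 + 3 = 9, A[1][1] + B[1][0] = -2 + 0 = -2, A[1][2] + B[2][0] = 5 + 0 = 5) = -2 (attained at k = 1)
  C[1][1] = min over k of (A[1][0] + B[0][1] = 6 + 2 = 8, A[1][1] + B[1][1] = -2 + 1 = -1, A[1][2] + B[2][1] = 5 + -4 = 1) = -1 (attained at k = 1)
  C[1][2] = min over k of (A[1][0] + B[0][2] = 6 + 0 = 6, A[1][1] + B[1][2] = -2 + -1 = -3, A[1][2] + B[2][2] = 5 + -3 = 2) = -3 (attained at k = 1)
  C[2][0] = min over k of (A[2][0] + B[0][0] = -4 + 3 = -1, A[2][1] + B[1][0] = 2 + 0 = 2, A[2][2] + B[2][0] = 5 + 0 = 5) = -1 (attained at k = 0)
  C[2][1] = min over k of (A[2][0] + B[0][1] = -4 + 2 = -2, A[2][1] + B[1][1] = 2 + 1 = 3, A[2][2] + B[2][1] = 5 + -4 = 1) = -2 (attained at k = 0)
  C[2][2] = min over k of (A[2][0] + B[0][2] = -4 + 0 = -4, A[2][1] + B[1][2] = 2 + -1 = 1, A[2][2] + B[2][2] = 5 + -3 = 2) = -4 (attained at k = 0)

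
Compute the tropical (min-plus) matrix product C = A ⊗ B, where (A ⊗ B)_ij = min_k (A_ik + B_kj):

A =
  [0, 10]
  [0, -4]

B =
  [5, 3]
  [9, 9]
A ⊗ B =
  [5, 3]
  [5, 3]

Apply the min-plus product entry-by-entry:
  C[0][0] = min over k of (A[0][0] + B[0][0] = 0 + 5 = 5, A[0][1] + B[1][0] = 10 + 9 = 19) = 5 (attained at k = 0)
  C[0][1] = min over k of (A[0][0] + B[0][1] = 0 + 3 = 3, A[0][1] + B[1][1] = 10 + 9 = 19) = 3 (attained at k = 0)
  C[1][0] = min over k of (A[1][0] + B[0][0] = 0 + 5 = 5, A[1][1] + B[1][0] = -4 + 9 = 5) = 5 (attained at k = 0)
  C[1][1] = min over k of (A[1][0] + B[0][1] = 0 + 3 = 3, A[1][1] + B[1][1] = -4 + 9 = 5) = 3 (attained at k = 0)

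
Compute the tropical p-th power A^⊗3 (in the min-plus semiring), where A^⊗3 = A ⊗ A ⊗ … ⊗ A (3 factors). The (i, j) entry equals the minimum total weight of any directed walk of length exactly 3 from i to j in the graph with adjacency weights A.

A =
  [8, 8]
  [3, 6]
A^⊗3 =
  [17, 19]
  [14, 17]

Each entry (A^⊗3)_ij equals the minimum over all length-3 walks i = v_0 → v_1 → … → v_3 = j of Σ_t A[v_t][v_{t+1}]. For example, for (i, j) = (0, 1) we minimise over 4 possible intermediate vertex sequences; the minimum is 19, attained along the walk 0 → 1 → 0 → 1.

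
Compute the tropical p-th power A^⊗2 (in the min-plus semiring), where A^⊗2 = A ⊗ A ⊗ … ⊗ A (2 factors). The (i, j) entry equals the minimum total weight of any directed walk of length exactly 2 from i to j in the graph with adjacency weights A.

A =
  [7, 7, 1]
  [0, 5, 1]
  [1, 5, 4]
A^⊗2 =
  [2, 6, 5]
  [2, 6, 1]
  [5, 8, 2]

Each entry (A^⊗2)_ij equals the minimum over all length-2 walks i = v_0 → v_1 → … → v_2 = j of Σ_t A[v_t][v_{t+1}]. For example, for (i, j) = (0, 2) we minimise over 3 possible intermediate vertex sequences; the minimum is 5, attained along the walk 0 → 2 → 2.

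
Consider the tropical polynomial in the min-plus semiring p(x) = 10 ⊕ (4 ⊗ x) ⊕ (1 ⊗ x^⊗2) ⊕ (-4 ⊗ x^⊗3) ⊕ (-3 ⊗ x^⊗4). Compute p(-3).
p(-3) = -15

A tropical monomial a ⊗ x^⊗i evaluates to a + i · x. Evaluating each term at x = -3:
  Term 0 contributes 10 + 0 · -3 = 10
  Term 1 contributes 4 + 1 · -3 = 1
  Term 2 contributes 1 + 2 · -3 = -5
  Term 3 contributes -4 + 3 · -3 = -13
  Term 4 contributes -3 + 4 · -3 = -15
p(-3) = ⊕ of these = min[10, 1, -5, -13, -15] = -15.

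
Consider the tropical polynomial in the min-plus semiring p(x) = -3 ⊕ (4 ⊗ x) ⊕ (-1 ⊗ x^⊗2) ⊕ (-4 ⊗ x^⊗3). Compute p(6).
p(6) = -3

A tropical monomial a ⊗ x^⊗i evaluates to a + i · x. Evaluating each term at x = 6:
  Term 0 contributes -3 + 0 · 6 = -3
  Term 1 contributes 4 + 1 · 6 = 10
  Term 2 contributes -1 + 2 · 6 = 11
  Term 3 contributes -4 + 3 · 6 = 14
p(6) = ⊕ of these = min[-3, 10, 11, 14] = -3.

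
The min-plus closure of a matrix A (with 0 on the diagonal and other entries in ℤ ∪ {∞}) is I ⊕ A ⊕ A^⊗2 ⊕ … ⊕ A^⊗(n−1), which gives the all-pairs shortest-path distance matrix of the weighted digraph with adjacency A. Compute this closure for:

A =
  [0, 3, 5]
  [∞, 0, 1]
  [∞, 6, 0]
Closure =
  [0, 3, 4]
  [∞, 0, 1]
  [∞, 6, 0]

This is the Floyd-Warshall all-pairs shortest-path computation. For each intermediate vertex k = 0, 1, …, 2, update dist[i][j] ← min(dist[i][j], dist[i][k] + dist[k][j]). The final matrix gives, for each (i, j), the minimum total weight of any directed path from i to j (possibly empty when i = j).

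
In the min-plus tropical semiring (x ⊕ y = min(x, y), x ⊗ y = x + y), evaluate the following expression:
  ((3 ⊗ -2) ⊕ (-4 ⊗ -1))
((3 ⊗ -2) ⊕ (-4 ⊗ -1)) = -5

Expand innermost to outermost. Recall ⊕ takes the minimum of its arguments and ⊗ takes their sum. Working out the expression ((3 ⊗ -2) ⊕ (-4 ⊗ -1)) gives -5.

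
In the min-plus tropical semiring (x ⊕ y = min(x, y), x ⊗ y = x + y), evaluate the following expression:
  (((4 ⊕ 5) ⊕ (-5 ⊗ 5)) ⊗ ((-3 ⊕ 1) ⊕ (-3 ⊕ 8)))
(((4 ⊕ 5) ⊕ (-5 ⊗ 5)) ⊗ ((-3 ⊕ 1) ⊕ (-3 ⊕ 8))) = -3

Expand innermost to outermost. Recall ⊕ takes the minimum of its arguments and ⊗ takes their sum. Working out the expression (((4 ⊕ 5) ⊕ (-5 ⊗ 5)) ⊗ ((-3 ⊕ 1) ⊕ (-3 ⊕ 8))) gives -3.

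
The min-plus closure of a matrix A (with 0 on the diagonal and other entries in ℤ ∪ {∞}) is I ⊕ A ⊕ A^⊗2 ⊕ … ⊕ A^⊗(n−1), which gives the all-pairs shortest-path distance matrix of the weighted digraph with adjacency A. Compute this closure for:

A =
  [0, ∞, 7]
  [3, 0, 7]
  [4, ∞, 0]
Closure =
  [0, ∞, 7]
  [3, 0, 7]
  [4, ∞, 0]

This is the Floyd-Warshall all-pairs shortest-path computation. For each intermediate vertex k = 0, 1, …, 2, update dist[i][j] ← min(dist[i][j], dist[i][k] + dist[k][j]). The final matrix gives, for each (i, j), the minimum total weight of any directed path from i to j (possibly empty when i = j).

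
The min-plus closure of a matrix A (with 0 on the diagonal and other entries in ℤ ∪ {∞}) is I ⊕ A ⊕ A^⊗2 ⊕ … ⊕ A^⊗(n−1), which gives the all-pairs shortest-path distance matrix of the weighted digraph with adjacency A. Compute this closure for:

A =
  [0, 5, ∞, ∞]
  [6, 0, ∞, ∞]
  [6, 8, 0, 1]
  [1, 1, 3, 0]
Closure =
  [0, 5, ∞, ∞]
  [6, 0, ∞, ∞]
  [2, 2, 0, 1]
  [1, 1, 3, 0]

This is the Floyd-Warshall all-pairs shortest-path computation. For each intermediate vertex k = 0, 1, …, 3, update dist[i][j] ← min(dist[i][j], dist[i][k] + dist[k][j]). The final matrix gives, for each (i, j), the minimum total weight of any directed path from i to j (possibly empty when i = j).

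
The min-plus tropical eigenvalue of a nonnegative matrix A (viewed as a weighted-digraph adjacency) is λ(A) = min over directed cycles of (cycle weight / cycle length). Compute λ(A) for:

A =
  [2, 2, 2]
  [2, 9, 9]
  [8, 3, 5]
λ(A) = 2

Enumerate directed cycles and compute their means (weight / length). Sample:
  cycle 0 → 0: weight = 2, length = 1, mean = 2/1 ≈ 2.000
  cycle 1 → 1: weight = 9, length = 1, mean = 9/1 ≈ 9.000
  cycle 2 → 2: weight = 5, length = 1, mean = 5/1 ≈ 5.000
  cycle 0 → 1 → 0: weight = 4, length = 2, mean = 4/2 ≈ 2.000
  cycle 0 → 2 → 0: weight = 10, length = 2, mean = 10/2 ≈ 5.000
  cycle 1 → 0 → 1: weight = 4, length = 2, mean = 4/2 ≈ 2.000
Minimum mean = 2.000, attained e.g. along the cycle 0 → 0 with weight 2 and length 1. So λ(A) = 2/1 = 2.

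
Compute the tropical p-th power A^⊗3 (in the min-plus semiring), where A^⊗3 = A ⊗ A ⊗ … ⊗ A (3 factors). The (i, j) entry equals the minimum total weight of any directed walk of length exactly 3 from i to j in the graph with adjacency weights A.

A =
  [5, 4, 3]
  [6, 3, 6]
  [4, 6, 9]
A^⊗3 =
  [12, 10, 10]
  [12, 9, 12]
  [11, 11, 12]

Each entry (A^⊗3)_ij equals the minimum over all length-3 walks i = v_0 → v_1 → … → v_3 = j of Σ_t A[v_t][v_{t+1}]. For example, for (i, j) = (0, 2) we minimise over 9 possible intermediate vertex sequences; the minimum is 10, attained along the walk 0 → 2 → 0 → 2.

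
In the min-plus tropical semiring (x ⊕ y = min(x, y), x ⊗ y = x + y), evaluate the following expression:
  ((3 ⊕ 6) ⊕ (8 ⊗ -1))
((3 ⊕ 6) ⊕ (8 ⊗ -1)) = 3

Expand innermost to outermost. Recall ⊕ takes the minimum of its arguments and ⊗ takes their sum. Working out the expression ((3 ⊕ 6) ⊕ (8 ⊗ -1)) gives 3.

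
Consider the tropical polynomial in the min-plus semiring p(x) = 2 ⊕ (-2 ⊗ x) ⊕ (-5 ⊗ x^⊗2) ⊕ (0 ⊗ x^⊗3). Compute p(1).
p(1) = -3

A tropical monomial a ⊗ x^⊗i evaluates to a + i · x. Evaluating each term at x = 1:
  Term 0 contributes 2 + 0 · 1 = 2
  Term 1 contributes -2 + 1 · 1 = -1
  Term 2 contributes -5 + 2 · 1 = -3
  Term 3 contributes 0 + 3 · 1 = 3
p(1) = ⊕ of these = min[2, -1, -3, 3] = -3.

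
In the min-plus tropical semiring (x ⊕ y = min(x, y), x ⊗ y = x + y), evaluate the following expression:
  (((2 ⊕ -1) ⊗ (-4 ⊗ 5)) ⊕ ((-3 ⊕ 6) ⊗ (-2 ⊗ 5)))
(((2 ⊕ -1) ⊗ (-4 ⊗ 5)) ⊕ ((-3 ⊕ 6) ⊗ (-2 ⊗ 5))) = 0

Expand innermost to outermost. Recall ⊕ takes the minimum of its arguments and ⊗ takes their sum. Working out the expression (((2 ⊕ -1) ⊗ (-4 ⊗ 5)) ⊕ ((-3 ⊕ 6) ⊗ (-2 ⊗ 5))) gives 0.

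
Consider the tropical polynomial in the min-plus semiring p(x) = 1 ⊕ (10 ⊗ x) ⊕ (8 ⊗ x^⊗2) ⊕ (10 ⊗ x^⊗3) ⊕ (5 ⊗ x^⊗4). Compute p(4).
p(4) = 1

A tropical monomial a ⊗ x^⊗i evaluates to a + i · x. Evaluating each term at x = 4:
  Term 0 contributes 1 + 0 · 4 = 1
  Term 1 contributes 10 + 1 · 4 = 14
  Term 2 contributes 8 + 2 · 4 = 16
  Term 3 contributes 10 + 3 · 4 = 22
  Term 4 contributes 5 + 4 · 4 = 21
p(4) = ⊕ of these = min[1, 14, 16, 22, 21] = 1.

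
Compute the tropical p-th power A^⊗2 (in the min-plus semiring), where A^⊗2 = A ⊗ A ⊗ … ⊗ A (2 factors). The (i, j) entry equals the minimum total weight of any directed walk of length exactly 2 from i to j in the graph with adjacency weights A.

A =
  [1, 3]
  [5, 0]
A^⊗2 =
  [2, 3]
  [5, 0]

Each entry (A^⊗2)_ij equals the minimum over all length-2 walks i = v_0 → v_1 → … → v_2 = j of Σ_t A[v_t][v_{t+1}]. For example, for (i, j) = (0, 1) we minimise over 2 possible intermediate vertex sequences; the minimum is 3, attained along the walk 0 → 1 → 1.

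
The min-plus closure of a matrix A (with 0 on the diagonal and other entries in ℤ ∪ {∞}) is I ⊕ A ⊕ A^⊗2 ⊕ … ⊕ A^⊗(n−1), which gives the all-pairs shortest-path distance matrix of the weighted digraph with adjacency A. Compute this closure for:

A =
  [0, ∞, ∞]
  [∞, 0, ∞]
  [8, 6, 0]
Closure =
  [0, ∞, ∞]
  [∞, 0, ∞]
  [8, 6, 0]

This is the Floyd-Warshall all-pairs shortest-path computation. For each intermediate vertex k = 0, 1, …, 2, update dist[i][j] ← min(dist[i][j], dist[i][k] + dist[k][j]). The final matrix gives, for each (i, j), the minimum total weight of any directed path from i to j (possibly empty when i = j).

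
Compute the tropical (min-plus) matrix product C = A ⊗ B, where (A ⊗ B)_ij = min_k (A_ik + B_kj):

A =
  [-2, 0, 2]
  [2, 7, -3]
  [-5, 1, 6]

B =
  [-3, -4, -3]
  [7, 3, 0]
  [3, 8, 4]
A ⊗ B =
  [-5, -6, -5]
  [-1, -2, -1]
  [-8, -9, -8]

Apply the min-plus product entry-by-entry:
  C[0][0] = min over k of (A[0][0] + B[0][0] = -2 + -3 = -5, A[0][1] + B[1][0] = 0 + 7 = 7, A[0][2] + B[2][0] = 2 + 3 = 5) = -5 (attained at k = 0)
  C[0][1] = min over k of (A[0][0] + B[0][1] = -2 + -4 = -6, A[0][1] + B[1][1] = 0 + 3 = 3, A[0][2] + B[2][1] = 2 + 8 = 10) = -6 (attained at k = 0)
  C[0][2] = min over k of (A[0][0] + B[0][2] = -2 + -3 = -5, A[0][1] + B[1][2] = 0 + 0 = 0, A[0][2] + B[2][2] = 2 + 4 = 6) = -5 (attained at k = 0)
  C[1][0] = min over k of (A[1][0] + B[0][0] = 2 + -3 = -1, A[1][1] + B[1][0] = 7 + 7 = 14, A[1][2] + B[2][0] = -3 + 3 = 0) = -1 (attained at k = 0)
  C[1][1] = min over k of (A[1][0] + B[0][1] = 2 + -4 = -2, A[1][1] + B[1][1] = 7 + 3 = 10, A[1][2] + B[2][1] = -3 + 8 = 5) = -2 (attained at k = 0)
  C[1][2] = min over k of (A[1][0] + B[0][2] = 2 + -3 = -1, A[1][1] + B[1][2] = 7 + 0 = 7, A[1][2] + B[2][2] = -3 + 4 = 1) = -1 (attained at k = 0)
  C[2][0] = min over k of (A[2][0] + B[0][0] = -5 + -3 = -8, A[2][1] + B[1][0] = 1 + 7 = 8, A[2][2] + B[2][0] = 6 + 3 = 9) = -8 (attained at k = 0)
  C[2][1] = min over k of (A[2][0] + B[0][1] = -5 + -4 = -9, A[2][1] + B[1][1] = 1 + 3 = 4, A[2][2] + B[2][1] = 6 + 8 = 14) = -9 (attained at k = 0)
  C[2][2] = min over k of (A[2][0] + B[0][2] = -5 + -3 = -8, A[2][1] + B[1][2] = 1 + 0 = 1, A[2][2] + B[2][2] = 6 + 4 = 10) = -8 (attained at k = 0)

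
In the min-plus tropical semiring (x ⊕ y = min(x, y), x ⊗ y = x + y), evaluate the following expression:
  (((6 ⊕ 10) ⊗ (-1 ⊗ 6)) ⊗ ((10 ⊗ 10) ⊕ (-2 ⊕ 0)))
(((6 ⊕ 10) ⊗ (-1 ⊗ 6)) ⊗ ((10 ⊗ 10) ⊕ (-2 ⊕ 0))) = 9

Expand innermost to outermost. Recall ⊕ takes the minimum of its arguments and ⊗ takes their sum. Working out the expression (((6 ⊕ 10) ⊗ (-1 ⊗ 6)) ⊗ ((10 ⊗ 10) ⊕ (-2 ⊕ 0))) gives 9.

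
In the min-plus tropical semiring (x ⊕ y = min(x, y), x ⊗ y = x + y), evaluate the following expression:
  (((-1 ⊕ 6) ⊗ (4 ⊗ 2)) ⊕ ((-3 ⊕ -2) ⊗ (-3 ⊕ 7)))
(((-1 ⊕ 6) ⊗ (4 ⊗ 2)) ⊕ ((-3 ⊕ -2) ⊗ (-3 ⊕ 7))) = -6

Expand innermost to outermost. Recall ⊕ takes the minimum of its arguments and ⊗ takes their sum. Working out the expression (((-1 ⊕ 6) ⊗ (4 ⊗ 2)) ⊕ ((-3 ⊕ -2) ⊗ (-3 ⊕ 7))) gives -6.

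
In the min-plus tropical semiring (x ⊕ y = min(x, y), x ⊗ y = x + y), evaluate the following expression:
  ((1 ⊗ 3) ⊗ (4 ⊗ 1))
((1 ⊗ 3) ⊗ (4 ⊗ 1)) = 9

Expand innermost to outermost. Recall ⊕ takes the minimum of its arguments and ⊗ takes their sum. Working out the expression ((1 ⊗ 3) ⊗ (4 ⊗ 1)) gives 9.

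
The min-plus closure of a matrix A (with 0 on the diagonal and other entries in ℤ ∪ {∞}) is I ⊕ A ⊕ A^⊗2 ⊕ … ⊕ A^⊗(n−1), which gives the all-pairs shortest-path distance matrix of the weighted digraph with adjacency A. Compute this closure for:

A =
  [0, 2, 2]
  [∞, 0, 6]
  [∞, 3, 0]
Closure =
  [0, 2, 2]
  [∞, 0, 6]
  [∞, 3, 0]

This is the Floyd-Warshall all-pairs shortest-path computation. For each intermediate vertex k = 0, 1, …, 2, update dist[i][j] ← min(dist[i][j], dist[i][k] + dist[k][j]). The final matrix gives, for each (i, j), the minimum total weight of any directed path from i to j (possibly empty when i = j).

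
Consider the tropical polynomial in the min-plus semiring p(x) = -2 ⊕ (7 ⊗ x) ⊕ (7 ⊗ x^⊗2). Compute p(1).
p(1) = -2

A tropical monomial a ⊗ x^⊗i evaluates to a + i · x. Evaluating each term at x = 1:
  Term 0 contributes -2 + 0 · 1 = -2
  Term 1 contributes 7 + 1 · 1 = 8
  Term 2 contributes 7 + 2 · 1 = 9
p(1) = ⊕ of these = min[-2, 8, 9] = -2.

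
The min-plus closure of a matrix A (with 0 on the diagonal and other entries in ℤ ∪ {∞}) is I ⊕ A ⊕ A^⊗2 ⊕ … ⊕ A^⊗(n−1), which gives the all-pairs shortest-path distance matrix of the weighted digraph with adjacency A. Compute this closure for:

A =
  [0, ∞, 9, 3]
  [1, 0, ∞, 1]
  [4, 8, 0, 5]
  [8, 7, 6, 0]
Closure =
  [0, 10, 9, 3]
  [1, 0, 7, 1]
  [4, 8, 0, 5]
  [8, 7, 6, 0]

This is the Floyd-Warshall all-pairs shortest-path computation. For each intermediate vertex k = 0, 1, …, 3, update dist[i][j] ← min(dist[i][j], dist[i][k] + dist[k][j]). The final matrix gives, for each (i, j), the minimum total weight of any directed path from i to j (possibly empty when i = j).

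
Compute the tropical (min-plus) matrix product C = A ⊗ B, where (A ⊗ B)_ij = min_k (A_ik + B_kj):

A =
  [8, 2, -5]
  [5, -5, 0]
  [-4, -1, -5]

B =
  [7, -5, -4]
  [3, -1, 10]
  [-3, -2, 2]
A ⊗ B =
  [-8, -7, -3]
  [-3, -6, 1]
  [-8, -9, -8]

Apply the min-plus product entry-by-entry:
  C[0][0] = min over k of (A[0][0] + B[0][0] = 8 + 7 = 15, A[0][1] + B[1][0] = 2 + 3 = 5, A[0][2] + B[2][0] = -5 + -3 = -8) = -8 (attained at k = 2)
  C[0][1] = min over k of (A[0][0] + B[0][1] = 8 + -5 = 3, A[0][1] + B[1][1] = 2 + -1 = 1, A[0][2] + B[2][1] = -5 + -2 = -7) = -7 (attained at k = 2)
  C[0][2] = min over k of (A[0][0] + B[0][2] = 8 + -4 = 4, A[0][1] + B[1][2] = 2 + 10 = 12, A[0][2] + B[2][2] = -5 + 2 = -3) = -3 (attained at k = 2)
  C[1][0] = min over k of (A[1][0] + B[0][0] = 5 + 7 = 12, A[1][1] + B[1][0] = -5 + 3 = -2, A[1][2] + B[2][0] = 0 + -3 = -3) = -3 (attained at k = 2)
  C[1][1] = min over k of (A[1][0] + B[0][1] = 5 + -5 = 0, A[1][1] + B[1][1] = -5 + -1 = -6, A[1][2] + B[2][1] = 0 + -2 = -2) = -6 (attained at k = 1)
  C[1][2] = min over k of (A[1][0] + B[0][2] = 5 + -4 = 1, A[1][1] + B[1][2] = -5 + 10 = 5, A[1][2] + B[2][2] = 0 + 2 = 2) = 1 (attained at k = 0)
  C[2][0] = min over k of (A[2][0] + B[0][0] = -4 + 7 = 3, A[2][1] + B[1][0] = -1 + 3 = 2, A[2][2] + B[2][0] = -5 + -3 = -8) = -8 (attained at k = 2)
  C[2][1] = min over k of (A[2][0] + B[0][1] = -4 + -5 = -9, A[2][1] + B[1][1] = -1 + -1 = -2, A[2][2] + B[2][1] = -5 + -2 = -7) = -9 (attained at k = 0)
  C[2][2] = min over k of (A[2][0] + B[0][2] = -4 + -4 = -8, A[2][1] + B[1][2] = -1 + 10 = 9, A[2][2] + B[2][2] = -5 + 2 = -3) = -8 (attained at k = 0)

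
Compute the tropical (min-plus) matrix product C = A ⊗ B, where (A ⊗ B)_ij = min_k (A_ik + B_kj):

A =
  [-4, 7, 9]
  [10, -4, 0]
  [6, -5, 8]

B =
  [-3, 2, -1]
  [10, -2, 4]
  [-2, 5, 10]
A ⊗ B =
  [-7, -2, -5]
  [-2, -6, 0]
  [3, -7, -1]

Apply the min-plus product entry-by-entry:
  C[0][0] = min over k of (A[0][0] + B[0][0] = -4 + -3 = -7, A[0][1] + B[1][0] = 7 + 10 = 17, A[0][2] + B[2][0] = 9 + -2 = 7) = -7 (attained at k = 0)
  C[0][1] = min over k of (A[0][0] + B[0][1] = -4 + 2 = -2, A[0][1] + B[1][1] = 7 + -2 = 5, A[0][2] + B[2][1] = 9 + 5 = 14) = -2 (attained at k = 0)
  C[0][2] = min over k of (A[0][0] + B[0][2] = -4 + -1 = -5, A[0][1] + B[1][2] = 7 + 4 = 11, A[0][2] + B[2][2] = 9 + 10 = 19) = -5 (attained at k = 0)
  C[1][0] = min over k of (A[1][0] + B[0][0] = 10 + -3 = 7, A[1][1] + B[1][0] = -4 + 10 = 6, A[1][2] + B[2][0] = 0 + -2 = -2) = -2 (attained at k = 2)
  C[1][1] = min over k of (A[1][0] + B[0][1] = 10 + 2 = 12, A[1][1] + B[1][1] = -4 + -2 = -6, A[1][2] + B[2][1] = 0 + 5 = 5) = -6 (attained at k = 1)
  C[1][2] = min over k of (A[1][0] + B[0][2] = 10 + -1 = 9, A[1][1] + B[1][2] = -4 + 4 = 0, A[1][2] + B[2][2] = 0 + 10 = 10) = 0 (attained at k = 1)
  C[2][0] = min over k of (A[2][0] + B[0][0] = 6 + -3 = 3, A[2][1] + B[1][0] = -5 + 10 = 5, A[2][2] + B[2][0] = 8 + -2 = 6) = 3 (attained at k = 0)
  C[2][1] = min over k of (A[2][0] + B[0][1] = 6 + 2 = 8, A[2][1] + B[1][1] = -5 + -2 = -7, A[2][2] + B[2][1] = 8 + 5 = 13) = -7 (attained at k = 1)
  C[2][2] = min over k of (A[2][0] + B[0][2] = 6 + -1 = 5, A[2][1] + B[1][2] = -5 + 4 = -1, A[2][2] + B[2][2] = 8 + 10 = 18) = -1 (attained at k = 1)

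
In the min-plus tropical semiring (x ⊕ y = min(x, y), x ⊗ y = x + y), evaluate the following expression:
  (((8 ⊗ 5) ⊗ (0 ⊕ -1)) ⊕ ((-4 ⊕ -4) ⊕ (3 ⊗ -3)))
(((8 ⊗ 5) ⊗ (0 ⊕ -1)) ⊕ ((-4 ⊕ -4) ⊕ (3 ⊗ -3))) = -4

Expand innermost to outermost. Recall ⊕ takes the minimum of its arguments and ⊗ takes their sum. Working out the expression (((8 ⊗ 5) ⊗ (0 ⊕ -1)) ⊕ ((-4 ⊕ -4) ⊕ (3 ⊗ -3))) gives -4.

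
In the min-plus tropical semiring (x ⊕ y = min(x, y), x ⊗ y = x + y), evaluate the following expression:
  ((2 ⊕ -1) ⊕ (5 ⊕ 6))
((2 ⊕ -1) ⊕ (5 ⊕ 6)) = -1

Expand innermost to outermost. Recall ⊕ takes the minimum of its arguments and ⊗ takes their sum. Working out the expression ((2 ⊕ -1) ⊕ (5 ⊕ 6)) gives -1.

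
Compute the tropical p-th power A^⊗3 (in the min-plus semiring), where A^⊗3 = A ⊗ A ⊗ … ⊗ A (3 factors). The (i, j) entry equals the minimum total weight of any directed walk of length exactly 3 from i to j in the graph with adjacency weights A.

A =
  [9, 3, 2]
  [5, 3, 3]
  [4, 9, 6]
A^⊗3 =
  [10, 9, 8]
  [10, 9, 9]
  [10, 10, 10]

Each entry (A^⊗3)_ij equals the minimum over all length-3 walks i = v_0 → v_1 → … → v_3 = j of Σ_t A[v_t][v_{t+1}]. For example, for (i, j) = (0, 2) we minimise over 9 possible intermediate vertex sequences; the minimum is 8, attained along the walk 0 → 2 → 0 → 2.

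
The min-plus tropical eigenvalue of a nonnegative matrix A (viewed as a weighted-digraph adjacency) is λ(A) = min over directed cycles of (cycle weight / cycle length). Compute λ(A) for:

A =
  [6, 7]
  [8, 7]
λ(A) = 6

Enumerate directed cycles and compute their means (weight / length). Sample:
  cycle 0 → 0: weight = 6, length = 1, mean = 6/1 ≈ 6.000
  cycle 1 → 1: weight = 7, length = 1, mean = 7/1 ≈ 7.000
  cycle 0 → 1 → 0: weight = 15, length = 2, mean = 15/2 ≈ 7.500
  cycle 1 → 0 → 1: weight = 15, length = 2, mean = 15/2 ≈ 7.500
Minimum mean = 6.000, attained e.g. along the cycle 0 → 0 with weight 6 and length 1. So λ(A) = 6/1 = 6.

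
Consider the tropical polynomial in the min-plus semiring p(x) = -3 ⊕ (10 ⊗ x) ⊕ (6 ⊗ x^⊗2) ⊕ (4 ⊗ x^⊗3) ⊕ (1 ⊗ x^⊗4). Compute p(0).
p(0) = -3

A tropical monomial a ⊗ x^⊗i evaluates to a + i · x. Evaluating each term at x = 0:
  Term 0 contributes -3 + 0 · 0 = -3
  Term 1 contributes 10 + 1 · 0 = 10
  Term 2 contributes 6 + 2 · 0 = 6
  Term 3 contributes 4 + 3 · 0 = 4
  Term 4 contributes 1 + 4 · 0 = 1
p(0) = ⊕ of these = min[-3, 10, 6, 4, 1] = -3.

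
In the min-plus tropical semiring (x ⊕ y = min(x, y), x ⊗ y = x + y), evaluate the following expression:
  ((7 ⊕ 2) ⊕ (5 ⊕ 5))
((7 ⊕ 2) ⊕ (5 ⊕ 5)) = 2

Expand innermost to outermost. Recall ⊕ takes the minimum of its arguments and ⊗ takes their sum. Working out the expression ((7 ⊕ 2) ⊕ (5 ⊕ 5)) gives 2.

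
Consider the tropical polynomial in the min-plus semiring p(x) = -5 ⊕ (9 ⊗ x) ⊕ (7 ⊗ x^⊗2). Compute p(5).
p(5) = -5

A tropical monomial a ⊗ x^⊗i evaluates to a + i · x. Evaluating each term at x = 5:
  Term 0 contributes -5 + 0 · 5 = -5
  Term 1 contributes 9 + 1 · 5 = 14
  Term 2 contributes 7 + 2 · 5 = 17
p(5) = ⊕ of these = min[-5, 14, 17] = -5.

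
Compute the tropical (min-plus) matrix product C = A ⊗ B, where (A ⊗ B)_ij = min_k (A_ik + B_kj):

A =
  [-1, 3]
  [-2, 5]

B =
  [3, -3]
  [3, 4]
A ⊗ B =
  [2, -4]
  [1, -5]

Apply the min-plus product entry-by-entry:
  C[0][0] = min over k of (A[0][0] + B[0][0] = -1 + 3 = 2, A[0][1] + B[1][0] = 3 + 3 = 6) = 2 (attained at k = 0)
  C[0][1] = min over k of (A[0][0] + B[0][1] = -1 + -3 = -4, A[0][1] + B[1][1] = 3 + 4 = 7) = -4 (attained at k = 0)
  C[1][0] = min over k of (A[1][0] + B[0][0] = -2 + 3 = 1, A[1][1] + B[1][0] = 5 + 3 = 8) = 1 (attained at k = 0)
  C[1][1] = min over k of (A[1][0] + B[0][1] = -2 + -3 = -5, A[1][1] + B[1][1] = 5 + 4 = 9) = -5 (attained at k = 0)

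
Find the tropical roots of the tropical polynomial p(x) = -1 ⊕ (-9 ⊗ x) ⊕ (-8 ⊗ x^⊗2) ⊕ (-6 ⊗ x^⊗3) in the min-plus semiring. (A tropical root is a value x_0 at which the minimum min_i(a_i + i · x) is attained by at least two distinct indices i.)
Roots: {-2, -1, 8}

Each tropical root is a break point of the lower envelope of the lines y = a_i + i · x (there are 4 lines, with slopes 0, 1, ..., 3). Only the lines that attain the minimum somewhere contribute to roots; other lines are dominated. Here the surviving (envelope) indices are i = 3, i = 2, i = 1, i = 0.
Intersections between consecutive envelope lines give the roots: for adjacent envelope indices i < j the intersection is x = (a_i − a_j) / (j − i). Reading off the sorted break points: {-2, -1, 8}.
Verification: at each break x_0, at least two indices attain the minimum of min_i(a_i + i · x_0).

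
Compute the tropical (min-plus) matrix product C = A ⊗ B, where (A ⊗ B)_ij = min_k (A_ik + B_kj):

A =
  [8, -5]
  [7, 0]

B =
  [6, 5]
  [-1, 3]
A ⊗ B =
  [-6, -2]
  [-1, 3]

Apply the min-plus product entry-by-entry:
  C[0][0] = min over k of (A[0][0] + B[0][0] = 8 + 6 = 14, A[0][1] + B[1][0] = -5 + -1 = -6) = -6 (attained at k = 1)
  C[0][1] = min over k of (A[0][0] + B[0][1] = 8 + 5 = 13, A[0][1] + B[1][1] = -5 + 3 = -2) = -2 (attained at k = 1)
  C[1][0] = min over k of (A[1][0] + B[0][0] = 7 + 6 = 13, A[1][1] + B[1][0] = 0 + -1 = -1) = -1 (attained at k = 1)
  C[1][1] = min over k of (A[1][0] + B[0][1] = 7 + 5 = 12, A[1][1] + B[1][1] = 0 + 3 = 3) = 3 (attained at k = 1)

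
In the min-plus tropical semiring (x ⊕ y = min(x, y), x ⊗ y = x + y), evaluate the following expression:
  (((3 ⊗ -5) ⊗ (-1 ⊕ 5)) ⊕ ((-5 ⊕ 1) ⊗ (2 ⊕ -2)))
(((3 ⊗ -5) ⊗ (-1 ⊕ 5)) ⊕ ((-5 ⊕ 1) ⊗ (2 ⊕ -2))) = -7

Expand innermost to outermost. Recall ⊕ takes the minimum of its arguments and ⊗ takes their sum. Working out the expression (((3 ⊗ -5) ⊗ (-1 ⊕ 5)) ⊕ ((-5 ⊕ 1) ⊗ (2 ⊕ -2))) gives -7.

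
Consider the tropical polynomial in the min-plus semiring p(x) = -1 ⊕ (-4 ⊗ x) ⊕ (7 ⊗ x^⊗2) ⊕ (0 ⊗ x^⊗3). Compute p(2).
p(2) = -2

A tropical monomial a ⊗ x^⊗i evaluates to a + i · x. Evaluating each term at x = 2:
  Term 0 contributes -1 + 0 · 2 = -1
  Term 1 contributes -4 + 1 · 2 = -2
  Term 2 contributes 7 + 2 · 2 = 11
  Term 3 contributes 0 + 3 · 2 = 6
p(2) = ⊕ of these = min[-1, -2, 11, 6] = -2.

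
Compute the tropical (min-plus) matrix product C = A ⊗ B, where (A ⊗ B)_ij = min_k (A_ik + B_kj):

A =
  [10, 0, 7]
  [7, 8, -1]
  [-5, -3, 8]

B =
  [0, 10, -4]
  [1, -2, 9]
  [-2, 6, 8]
A ⊗ B =
  [1, -2, 6]
  [-3, 5, 3]
  [-5, -5, -9]

Apply the min-plus product entry-by-entry:
  C[0][0] = min over k of (A[0][0] + B[0][0] = 10 + 0 = 10, A[0][1] + B[1][0] = 0 + 1 = 1, A[0][2] + B[2][0] = 7 + -2 = 5) = 1 (attained at k = 1)
  C[0][1] = min over k of (A[0][0] + B[0][1] = 10 + 10 = 20, A[0][1] + B[1][1] = 0 + -2 = -2, A[0][2] + B[2][1] = 7 + 6 = 13) = -2 (attained at k = 1)
  C[0][2] = min over k of (A[0][0] + B[0][2] = 10 + -4 = 6, A[0][1] + B[1][2] = 0 + 9 = 9, A[0][2] + B[2][2] = 7 + 8 = 15) = 6 (attained at k = 0)
  C[1][0] = min over k of (A[1][0] + B[0][0] = 7 + 0 = 7, A[1][1] + B[1][0] = 8 + 1 = 9, A[1][2] + B[2][0] = -1 + -2 = -3) = -3 (attained at k = 2)
  C[1][1] = min over k of (A[1][0] + B[0][1] = 7 + 10 = 17, A[1][1] + B[1][1] = 8 + -2 = 6, A[1][2] + B[2][1] = -1 + 6 = 5) = 5 (attained at k = 2)
  C[1][2] = min over k of (A[1][0] + B[0][2] = 7 + -4 = 3, A[1][1] + B[1][2] = 8 + 9 = 17, A[1][2] + B[2][2] = -1 + 8 = 7) = 3 (attained at k = 0)
  C[2][0] = min over k of (A[2][0] + B[0][0] = -5 + 0 = -5, A[2][1] + B[1][0] = -3 + 1 = -2, A[2][2] + B[2][0] = 8 + -2 = 6) = -5 (attained at k = 0)
  C[2][1] = min over k of (A[2][0] + B[0][1] = -5 + 10 = 5, A[2][1] + B[1][1] = -3 + -2 = -5, A[2][2] + B[2][1] = 8 + 6 = 14) = -5 (attained at k = 1)
  C[2][2] = min over k of (A[2][0] + B[0][2] = -5 + -4 = -9, A[2][1] + B[1][2] = -3 + 9 = 6, A[2][2] + B[2][2] = 8 + 8 = 16) = -9 (attained at k = 0)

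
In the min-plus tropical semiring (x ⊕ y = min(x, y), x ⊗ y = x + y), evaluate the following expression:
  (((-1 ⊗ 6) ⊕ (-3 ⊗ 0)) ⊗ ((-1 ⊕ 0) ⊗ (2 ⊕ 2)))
(((-1 ⊗ 6) ⊕ (-3 ⊗ 0)) ⊗ ((-1 ⊕ 0) ⊗ (2 ⊕ 2))) = -2

Expand innermost to outermost. Recall ⊕ takes the minimum of its arguments and ⊗ takes their sum. Working out the expression (((-1 ⊗ 6) ⊕ (-3 ⊗ 0)) ⊗ ((-1 ⊕ 0) ⊗ (2 ⊕ 2))) gives -2.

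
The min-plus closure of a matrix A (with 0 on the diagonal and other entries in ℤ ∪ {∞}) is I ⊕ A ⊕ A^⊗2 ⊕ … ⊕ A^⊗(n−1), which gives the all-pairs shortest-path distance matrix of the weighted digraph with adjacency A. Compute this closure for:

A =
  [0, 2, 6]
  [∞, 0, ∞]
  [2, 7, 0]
Closure =
  [0, 2, 6]
  [∞, 0, ∞]
  [2, 4, 0]

This is the Floyd-Warshall all-pairs shortest-path computation. For each intermediate vertex k = 0, 1, …, 2, update dist[i][j] ← min(dist[i][j], dist[i][k] + dist[k][j]). The final matrix gives, for each (i, j), the minimum total weight of any directed path from i to j (possibly empty when i = j).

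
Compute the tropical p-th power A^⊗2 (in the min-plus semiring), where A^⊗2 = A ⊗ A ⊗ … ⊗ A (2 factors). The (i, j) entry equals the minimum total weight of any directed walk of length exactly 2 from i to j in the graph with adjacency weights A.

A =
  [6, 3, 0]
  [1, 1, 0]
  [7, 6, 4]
A^⊗2 =
  [4, 4, 3]
  [2, 2, 1]
  [7, 7, 6]

Each entry (A^⊗2)_ij equals the minimum over all length-2 walks i = v_0 → v_1 → … → v_2 = j of Σ_t A[v_t][v_{t+1}]. For example, for (i, j) = (0, 2) we minimise over 3 possible intermediate vertex sequences; the minimum is 3, attained along the walk 0 → 1 → 2.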